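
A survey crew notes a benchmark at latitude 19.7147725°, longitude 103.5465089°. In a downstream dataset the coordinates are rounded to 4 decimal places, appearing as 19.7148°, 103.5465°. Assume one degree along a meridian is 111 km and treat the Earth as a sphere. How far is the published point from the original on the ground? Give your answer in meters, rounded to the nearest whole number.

3 meters

Δlat = 19.7147725 − 19.7148 = -0.0000275°; Δlon = 103.5465089 − 103.5465 = +0.0000089°.
N–S: -0.0000275° × 111000 m/° = -3.0525 m.
East–west at this latitude: 0.0000089° × 111000 × cos 19.7148° ≈ 0.0000089 × 104494 = 0.929993 m.
Distance: √(3.0525² + 0.929993²) ≈ 3.19103 m.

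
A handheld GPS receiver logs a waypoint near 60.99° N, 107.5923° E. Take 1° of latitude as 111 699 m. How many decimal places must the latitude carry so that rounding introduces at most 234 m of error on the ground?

One degree of latitude covers 111699 m.
Rounding to N decimal places gives at most 0.5 × 10⁻ᴺ degrees of error, i.e. 0.5 × 10⁻ᴺ × 111699 m.
Setting 55849.5 × 10⁻ᴺ ≤ 234 gives 10ᴺ ≥ 238.7, i.e. N ≥ 2.38.
So 3 decimal places suffice (55.8 m); 2 would allow up to 558 m.

3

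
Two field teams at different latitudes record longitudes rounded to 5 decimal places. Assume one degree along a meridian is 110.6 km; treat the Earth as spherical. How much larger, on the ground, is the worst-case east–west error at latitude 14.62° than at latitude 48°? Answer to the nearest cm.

17 cm

Rounding to 5 decimal places leaves the longitude within ±5e-06° of the true value.
Error at 14.62° = 5e-06° × 110600 × cos 14.62° ≈ 0.553 × 0.9676 = 0.53509 m.
Error at 48° = 5e-06° × 110600 × cos 48° ≈ 0.553 × 0.6691 = 0.37003 m.
Difference: 0.53509 − 0.37003 = 0.16507 m.
That is 0.165065 m = 16.507 cm.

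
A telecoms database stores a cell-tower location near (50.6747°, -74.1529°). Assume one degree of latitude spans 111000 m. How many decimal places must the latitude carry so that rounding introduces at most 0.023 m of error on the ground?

7

One degree of latitude covers 111000 m.
Rounding to N decimal places gives at most 0.5 × 10⁻ᴺ degrees of error, i.e. 0.5 × 10⁻ᴺ × 111000 m.
Need 0.5 × 111000 × 10⁻ᴺ ≤ 0.023 → 10⁻ᴺ ≤ 4.144e-07, so N ≥ 6.38.
At 6 places the error can reach 0.0555 m, but 7 places keeps it to 0.00555 m.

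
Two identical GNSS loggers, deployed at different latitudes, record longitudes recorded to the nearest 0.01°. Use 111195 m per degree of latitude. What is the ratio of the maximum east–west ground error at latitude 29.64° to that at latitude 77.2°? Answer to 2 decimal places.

Rounding to 2 decimal places leaves the longitude within ±0.005° of the true value.
At 29.64°: 0.005° × 111195 × cos 29.64° = 0.005 × 111195 × 0.8691 ≈ 483.23 m.
At 77.2°: 0.005° × 111195 × cos 77.2° = 0.005 × 111195 × 0.2215 ≈ 123.18 m.
Ratio: 483.23 / 123.18 = cos 29.64° / cos 77.2° ≈ 3.9231.

3.92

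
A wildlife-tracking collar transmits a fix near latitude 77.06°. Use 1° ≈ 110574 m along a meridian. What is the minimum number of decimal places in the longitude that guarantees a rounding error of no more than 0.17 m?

5

At 77.06° one degree of longitude covers 110574 × cos 77.06° ≈ 110574 × 0.2239 ≈ 24760.9 m.
With N decimal places the half-ulp bound is 0.5·10⁻ᴺ°, or 0.5·10⁻ᴺ × 24760.9 m on the ground.
Need 0.5 × 24760.9 × 10⁻ᴺ ≤ 0.17 → 10⁻ᴺ ≤ 1.373e-05, so N ≥ 4.86.
So 5 decimal places suffice (0.124 m); 4 would allow up to 1.24 m.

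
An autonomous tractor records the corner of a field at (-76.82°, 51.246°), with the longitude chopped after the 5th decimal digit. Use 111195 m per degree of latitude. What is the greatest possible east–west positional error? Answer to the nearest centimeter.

25 centimeters

Truncating at 5 decimal places can drop up to a full unit in the last place, so the longitude may be off by as much as 1e-05°.
One degree of longitude at 76.82° is 111195 × cos 76.82° ≈ 111195 × 0.2280 = 25353.7 m.
Maximum E–W displacement: 1e-05 × 25353.7 = 0.253537 m.
That is 0.253537 m = 25.354 cm.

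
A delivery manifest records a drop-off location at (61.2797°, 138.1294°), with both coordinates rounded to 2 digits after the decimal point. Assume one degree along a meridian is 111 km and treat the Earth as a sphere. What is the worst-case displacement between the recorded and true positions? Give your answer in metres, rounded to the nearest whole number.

Rounding to 2 decimal places leaves each coordinate within ±0.005° of the true value.
North–south component: 0.005° × 111000 = 555 m.
Longitude error → 0.005 × 111000 × cos 61.2797° = 0.005 × 111000 × 0.4805 ≈ 266.697 m.
The two errors are perpendicular, so the maximum displacement is √(555² + 266.697²) ≈ 615.753 m.

616 metres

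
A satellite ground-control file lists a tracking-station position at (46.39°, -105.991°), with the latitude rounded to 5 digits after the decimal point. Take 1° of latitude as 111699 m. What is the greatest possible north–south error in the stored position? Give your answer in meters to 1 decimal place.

0.6 meters

Rounding to 5 decimal places leaves the latitude within ±5e-06° of the true value.
North–south distance: 5e-06° × 111699 m/° = 0.558495 m.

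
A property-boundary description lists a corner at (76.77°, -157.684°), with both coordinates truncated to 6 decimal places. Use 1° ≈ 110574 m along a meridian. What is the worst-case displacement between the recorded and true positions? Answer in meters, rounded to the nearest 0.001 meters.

0.113 meters

Truncating at 6 decimal places can drop up to a full unit in the last place, so each coordinate may be off by as much as 1e-06°.
N–S: 1e-06° × 110574 m/° = 0.110574 m.
E–W at 76.77°: 1e-06° × 110574 × cos 76.77° = 1e-06 × 110574 × 0.2289 ≈ 0.025306 m.
Worst case both components are at the extreme and orthogonal: √(0.110574² + 0.025306²) ≈ 0.113433 m.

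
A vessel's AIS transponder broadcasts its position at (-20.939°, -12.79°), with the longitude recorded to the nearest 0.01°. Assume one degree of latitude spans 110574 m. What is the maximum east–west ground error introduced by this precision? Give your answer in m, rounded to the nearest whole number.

Rounding to 2 decimal places leaves the longitude within ±0.005° of the true value.
Parallels shrink by cos φ, so at 20.939° a degree of longitude is 110574 × 0.9340 ≈ 103272 m.
Maximum E–W displacement: 0.005 × 103272 = 516.359 m.

516 m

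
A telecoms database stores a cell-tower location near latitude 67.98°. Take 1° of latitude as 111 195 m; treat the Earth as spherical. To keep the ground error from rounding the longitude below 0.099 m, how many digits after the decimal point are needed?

At 67.98° one degree of longitude covers 111195 × cos 67.98° ≈ 111195 × 0.3749 ≈ 41690.4 m.
Rounding to N decimal places gives at most 0.5 × 10⁻ᴺ degrees of error, i.e. 0.5 × 10⁻ᴺ × 41690.4 m.
Need 0.5 × 41690.4 × 10⁻ᴺ ≤ 0.099 → 10⁻ᴺ ≤ 4.749e-06, so N ≥ 5.32.
At 5 places the error can reach 0.208 m, but 6 places keeps it to 0.0208 m.

6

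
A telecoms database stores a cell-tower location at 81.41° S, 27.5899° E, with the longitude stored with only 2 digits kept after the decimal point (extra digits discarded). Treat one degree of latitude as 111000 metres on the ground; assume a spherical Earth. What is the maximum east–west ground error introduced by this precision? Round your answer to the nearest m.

166 m

Truncating at 2 decimal places can drop up to a full unit in the last place, so the longitude may be off by as much as 0.01°.
One degree of longitude at 81.41° is 111000 × cos 81.41° ≈ 111000 × 0.1494 = 16579.3 m.
So at most 0.01° × 16579.3 ≈ 165.793 m east–west.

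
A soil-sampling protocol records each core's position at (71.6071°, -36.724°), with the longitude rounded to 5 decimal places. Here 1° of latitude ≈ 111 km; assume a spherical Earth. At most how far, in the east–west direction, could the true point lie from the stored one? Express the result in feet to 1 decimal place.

0.6 feet

Rounding to 5 decimal places leaves the longitude within ±5e-06° of the true value.
Parallels shrink by cos φ, so at 71.6071° a degree of longitude is 111000 × 0.3155 ≈ 35024 m.
Maximum E–W displacement: 5e-06 × 35024 = 0.17512 m.
In feet: 0.17512 m ÷ 0.3048 ≈ 0.57454 ft.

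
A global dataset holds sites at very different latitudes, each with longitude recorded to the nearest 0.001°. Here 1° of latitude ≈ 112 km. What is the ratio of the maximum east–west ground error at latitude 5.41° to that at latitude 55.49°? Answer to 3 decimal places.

1.757

Rounding to 3 decimal places leaves the longitude within ±0.0005° of the true value.
At 5.41°: 0.0005° × 112000 × cos 5.41° = 0.0005 × 112000 × 0.9955 ≈ 55.751 m.
At 55.49°: 0.0005° × 112000 × cos 55.49° = 0.0005 × 112000 × 0.5666 ≈ 31.727 m.
The ratio reduces to cos 5.41° / cos 55.49° = 0.9955/0.5666 ≈ 1.7572.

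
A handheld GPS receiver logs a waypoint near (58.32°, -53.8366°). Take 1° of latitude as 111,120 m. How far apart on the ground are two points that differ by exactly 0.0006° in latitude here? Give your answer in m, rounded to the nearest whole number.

0.0006° × 111120 m/° = 66.672 m.

67 m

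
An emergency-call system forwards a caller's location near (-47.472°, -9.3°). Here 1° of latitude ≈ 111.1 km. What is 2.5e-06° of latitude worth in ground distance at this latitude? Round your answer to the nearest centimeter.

28 centimeters

Along a meridian 2.5e-06° is 2.5e-06 × 111100 = 0.27775 m.
That is 0.27775 m = 27.775 cm.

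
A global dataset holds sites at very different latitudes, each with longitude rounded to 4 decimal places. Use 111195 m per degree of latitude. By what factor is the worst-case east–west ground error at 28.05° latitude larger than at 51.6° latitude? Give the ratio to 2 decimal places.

Rounding to 4 decimal places leaves the longitude within ±5e-05° of the true value.
Error at 28.05° = 5e-05° × 111195 × cos 28.05° ≈ 5.5598 × 0.8825 = 4.9067 m.
Error at 51.6° = 5e-05° × 111195 × cos 51.6° ≈ 5.5598 × 0.6211 = 3.4534 m.
The ratio reduces to cos 28.05° / cos 51.6° = 0.8825/0.6211 ≈ 1.4208.

1.42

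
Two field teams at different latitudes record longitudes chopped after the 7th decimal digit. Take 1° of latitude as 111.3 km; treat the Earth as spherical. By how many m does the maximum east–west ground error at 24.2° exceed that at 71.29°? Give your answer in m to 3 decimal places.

Truncating at 7 decimal places can drop up to a full unit in the last place, so the longitude may be off by as much as 1e-07°.
Error at 24.2° = 1e-07° × 111300 × cos 24.2° ≈ 0.01113 × 0.9121 = 0.010152 m.
At 71.29°: 1e-07° × 111300 × cos 71.29° = 1e-07 × 111300 × 0.3208 ≈ 0.0035703 m.
So the lower-latitude error exceeds the higher by 0.010152 − 0.0035703 = 0.0065816 m.

0.007 m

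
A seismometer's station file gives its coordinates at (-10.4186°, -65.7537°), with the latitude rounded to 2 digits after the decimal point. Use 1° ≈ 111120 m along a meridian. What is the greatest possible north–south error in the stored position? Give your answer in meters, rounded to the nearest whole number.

556 meters

Rounding to 2 decimal places leaves the latitude within ±0.005° of the true value.
So the N–S error is at most 0.005 × 111120 = 555.6 m.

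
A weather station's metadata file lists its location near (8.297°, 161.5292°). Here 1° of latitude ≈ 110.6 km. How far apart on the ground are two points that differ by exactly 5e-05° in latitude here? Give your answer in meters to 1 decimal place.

5.5 meters

5e-05° × 110600 m/° = 5.53 m.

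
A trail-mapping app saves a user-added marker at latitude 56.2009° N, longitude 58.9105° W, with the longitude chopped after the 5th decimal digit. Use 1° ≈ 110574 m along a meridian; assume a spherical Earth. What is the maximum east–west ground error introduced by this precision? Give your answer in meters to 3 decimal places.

0.615 meters

Truncating at 5 decimal places can drop up to a full unit in the last place, so the longitude may be off by as much as 1e-05°.
At latitude 56.2009° a degree of longitude spans 110574 m × cos 56.2009° = 110574 × 0.5563 ≈ 61510.4 m.
Maximum E–W displacement: 1e-05 × 61510.4 = 0.615104 m.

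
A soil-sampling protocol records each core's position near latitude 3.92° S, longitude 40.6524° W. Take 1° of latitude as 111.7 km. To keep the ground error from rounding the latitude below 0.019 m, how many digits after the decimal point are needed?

7 decimal places

One degree of latitude covers 111700 m.
Rounding to N decimal places gives at most 0.5 × 10⁻ᴺ degrees of error, i.e. 0.5 × 10⁻ᴺ × 111700 m.
Need 0.5 × 111700 × 10⁻ᴺ ≤ 0.019 → 10⁻ᴺ ≤ 3.402e-07, so N ≥ 6.47.
So 7 decimal places suffice (0.00558 m); 6 would allow up to 0.0558 m.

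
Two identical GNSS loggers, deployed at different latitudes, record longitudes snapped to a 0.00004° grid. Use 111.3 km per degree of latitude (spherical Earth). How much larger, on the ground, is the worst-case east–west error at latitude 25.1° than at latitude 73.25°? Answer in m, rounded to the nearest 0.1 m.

1.4 m

With a 0.00004° grid the true value lies within half a step, ±0.00004°/2 = ±2e-05°, of the stored one.
Error at 25.1° = 2e-05° × 111300 × cos 25.1° ≈ 2.226 × 0.9056 = 2.0158 m.
Error at 73.25° = 2e-05° × 111300 × cos 73.25° ≈ 2.226 × 0.2882 = 0.64152 m.
Difference: 2.0158 − 0.64152 = 1.3743 m.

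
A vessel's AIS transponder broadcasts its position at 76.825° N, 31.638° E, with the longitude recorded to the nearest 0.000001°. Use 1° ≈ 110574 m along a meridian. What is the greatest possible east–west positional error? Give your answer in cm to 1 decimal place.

1.3 cm

Rounding to 6 decimal places leaves the longitude within ±5e-07° of the true value.
One degree of longitude at 76.825° is 110574 × cos 76.825° ≈ 110574 × 0.2279 = 25202.7 m.
Maximum E–W displacement: 5e-07 × 25202.7 = 0.0126013 m.
That is 0.0126013 m = 1.2601 cm.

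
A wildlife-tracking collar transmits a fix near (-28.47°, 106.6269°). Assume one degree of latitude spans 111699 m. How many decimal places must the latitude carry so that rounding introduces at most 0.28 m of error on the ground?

One degree of latitude covers 111699 m.
With N decimal places the half-ulp bound is 0.5·10⁻ᴺ°, or 0.5·10⁻ᴺ × 111699 m on the ground.
Setting 55849.5 × 10⁻ᴺ ≤ 0.28 gives 10ᴺ ≥ 1.995e+05, i.e. N ≥ 5.30.
N = 5 would give 0.558 m (too coarse); N = 6 gives 0.0558 m ≤ 0.28 m.

6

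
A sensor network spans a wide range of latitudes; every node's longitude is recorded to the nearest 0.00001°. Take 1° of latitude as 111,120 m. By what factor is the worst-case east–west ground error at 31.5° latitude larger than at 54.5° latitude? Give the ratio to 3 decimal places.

1.468

Rounding to 5 decimal places leaves the longitude within ±5e-06° of the true value.
Error at 31.5° = 5e-06° × 111120 × cos 31.5° ≈ 0.5556 × 0.8526 = 0.47373 m.
Error at 54.5° = 5e-06° × 111120 × cos 54.5° ≈ 0.5556 × 0.5807 = 0.32264 m.
Ratio: 0.47373 / 0.32264 = cos 31.5° / cos 54.5° ≈ 1.4683.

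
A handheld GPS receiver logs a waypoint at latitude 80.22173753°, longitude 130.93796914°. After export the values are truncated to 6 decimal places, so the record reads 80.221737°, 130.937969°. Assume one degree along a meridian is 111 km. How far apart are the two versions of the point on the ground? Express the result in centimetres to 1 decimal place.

5.9 centimetres

The latitude changed by +0.00000053° and the longitude by +0.00000014°.
N–S: 0.00000053° × 111000 m/° = 0.05883 m.
East–west at this latitude: 0.00000014° × 111000 × cos 80.2217° ≈ 0.00000014 × 18851.8 = 0.00263925 m.
Combined displacement = (0.05883² + 0.00263925²)^½ ≈ 0.0588892 m.
That is 0.0588892 m = 5.8889 cm.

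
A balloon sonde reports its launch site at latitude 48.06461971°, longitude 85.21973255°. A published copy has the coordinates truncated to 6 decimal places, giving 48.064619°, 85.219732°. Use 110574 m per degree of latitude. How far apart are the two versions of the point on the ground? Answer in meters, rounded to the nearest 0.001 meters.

Δlat = 48.06461971 − 48.064619 = +0.00000071°; Δlon = 85.21973255 − 85.219732 = +0.00000055°.
N–S: 0.00000071° × 110574 m/° = 0.0785075 m.
East–west at this latitude: 0.00000055° × 110574 × cos 48.0646° ≈ 0.00000055 × 73895.7 = 0.0406426 m.
Combined displacement = (0.0785075² + 0.0406426²)^½ ≈ 0.088404 m.

0.088 meters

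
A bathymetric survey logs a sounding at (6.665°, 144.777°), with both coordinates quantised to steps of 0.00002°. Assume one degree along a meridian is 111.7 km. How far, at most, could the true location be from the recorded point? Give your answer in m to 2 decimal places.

1.57 m

With a 0.00002° grid the true value lies within half a step, ±0.00002°/2 = ±1e-05°, of the stored one.
N–S: 1e-05° × 111700 m/° = 1.117 m.
Longitude error → 1e-05 × 111700 × cos 6.665° = 1e-05 × 111700 × 0.9932 ≈ 1.10945 m.
The two errors are perpendicular, so the maximum displacement is √(1.117² + 1.10945²) ≈ 1.57435 m.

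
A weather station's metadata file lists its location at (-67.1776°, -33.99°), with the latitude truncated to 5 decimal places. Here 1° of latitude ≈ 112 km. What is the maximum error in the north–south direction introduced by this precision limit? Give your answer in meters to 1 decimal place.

1.1 meters

Truncating at 5 decimal places can drop up to a full unit in the last place, so the latitude may be off by as much as 1e-05°.
North–south distance: 1e-05° × 112000 m/° = 1.12 m.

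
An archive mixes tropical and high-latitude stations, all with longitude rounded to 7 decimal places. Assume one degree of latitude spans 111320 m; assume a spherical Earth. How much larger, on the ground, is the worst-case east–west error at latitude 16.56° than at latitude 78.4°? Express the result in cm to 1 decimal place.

Rounding to 7 decimal places leaves the longitude within ±5e-08° of the true value.
At 16.56°: 5e-08° × 111320 × cos 16.56° = 5e-08 × 111320 × 0.9585 ≈ 0.0053351 m.
Error at 78.4° = 5e-08° × 111320 × cos 78.4° ≈ 0.005566 × 0.2011 = 0.0011192 m.
Difference: 0.0053351 − 0.0011192 = 0.0042159 m.
That is 0.00421593 m = 0.42159 cm.

0.4 cm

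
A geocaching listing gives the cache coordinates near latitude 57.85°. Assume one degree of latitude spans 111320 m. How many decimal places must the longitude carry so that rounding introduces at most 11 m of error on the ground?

At 57.85° one degree of longitude covers 111320 × cos 57.85° ≈ 111320 × 0.5321 ≈ 59237.6 m.
Rounding to N decimal places gives at most 0.5 × 10⁻ᴺ degrees of error, i.e. 0.5 × 10⁻ᴺ × 59237.6 m.
Setting 29618.8 × 10⁻ᴺ ≤ 11 gives 10ᴺ ≥ 2693, i.e. N ≥ 3.43.
So 4 decimal places suffice (2.96 m); 3 would allow up to 29.6 m.

4 decimal places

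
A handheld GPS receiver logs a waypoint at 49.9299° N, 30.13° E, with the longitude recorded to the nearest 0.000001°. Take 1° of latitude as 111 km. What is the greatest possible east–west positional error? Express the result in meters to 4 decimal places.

Rounding to 6 decimal places leaves the longitude within ±5e-07° of the true value.
At latitude 49.9299° a degree of longitude spans 111000 m × cos 49.9299° = 111000 × 0.6437 ≈ 71453.4 m.
Maximum E–W displacement: 5e-07 × 71453.4 = 0.0357267 m.

0.0357 meters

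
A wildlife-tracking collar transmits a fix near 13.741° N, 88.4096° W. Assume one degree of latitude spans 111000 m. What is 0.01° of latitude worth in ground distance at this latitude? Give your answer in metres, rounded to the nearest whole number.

Along a meridian 0.01° is 0.01 × 111000 = 1110 m.

1110 metres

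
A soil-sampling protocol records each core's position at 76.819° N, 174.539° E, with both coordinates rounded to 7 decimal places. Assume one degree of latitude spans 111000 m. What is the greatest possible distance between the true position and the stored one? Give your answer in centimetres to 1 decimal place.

0.6 centimetres

Rounding to 7 decimal places leaves each coordinate within ±5e-08° of the true value.
N–S: 5e-08° × 111000 m/° = 0.00555 m.
East–west component at 76.819°: 5e-08° × 111000 × cos 76.819° ≈ 5e-08 × 25311.1 ≈ 0.00126556 m.
Worst case both components are at the extreme and orthogonal: √(0.00555² + 0.00126556²) ≈ 0.00569246 m.
That is 0.00569246 m = 0.56925 cm.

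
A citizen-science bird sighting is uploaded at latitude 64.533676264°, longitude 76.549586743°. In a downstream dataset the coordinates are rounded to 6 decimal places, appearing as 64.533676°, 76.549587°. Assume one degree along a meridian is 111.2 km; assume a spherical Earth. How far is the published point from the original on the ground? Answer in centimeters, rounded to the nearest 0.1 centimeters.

The latitude changed by +0.000000264° and the longitude by -0.000000257°.
North–south shift: 0.000000264 × 111200 = 0.0293568 m.
East–west at this latitude: -0.000000257° × 111200 × cos 64.5337° ≈ -0.000000257 × 47813.8 = -0.0122882 m.
Combined displacement = (0.0293568² + 0.0122882²)^½ ≈ 0.0318248 m.
That is 0.0318248 m = 3.1825 cm.

3.2 centimeters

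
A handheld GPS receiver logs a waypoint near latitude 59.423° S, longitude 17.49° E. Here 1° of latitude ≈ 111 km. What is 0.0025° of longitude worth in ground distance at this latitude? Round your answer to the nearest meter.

141 meters

0.0025° of longitude at 59.423° is 0.0025 × 111000 × cos 59.423° ≈ 0.0025 × 56465.2 = 141.163 m.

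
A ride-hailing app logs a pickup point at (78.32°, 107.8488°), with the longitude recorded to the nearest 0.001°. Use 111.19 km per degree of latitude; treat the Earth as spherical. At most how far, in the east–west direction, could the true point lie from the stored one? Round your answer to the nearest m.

11 m

Rounding to 3 decimal places leaves the longitude within ±0.0005° of the true value.
Parallels shrink by cos φ, so at 78.32° a degree of longitude is 111190 × 0.2024 ≈ 22509.9 m.
So at most 0.0005° × 22509.9 ≈ 11.255 m east–west.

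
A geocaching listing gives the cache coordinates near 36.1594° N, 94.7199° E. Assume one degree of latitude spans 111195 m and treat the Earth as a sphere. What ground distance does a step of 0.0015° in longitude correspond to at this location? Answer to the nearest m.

One degree of longitude here spans 111195 × cos 36.1594° = 111195 × 0.8074 ≈ 89776.5 m; 0.0015° of that is 134.665 m.

135 m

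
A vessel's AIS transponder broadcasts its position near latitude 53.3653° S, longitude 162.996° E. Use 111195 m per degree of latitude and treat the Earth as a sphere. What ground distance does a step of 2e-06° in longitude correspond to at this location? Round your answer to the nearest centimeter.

2e-06° of longitude at 53.3653° is 2e-06 × 111195 × cos 53.3653° ≈ 2e-06 × 66351.3 = 0.132703 m.
That is 0.132703 m = 13.27 cm.

13 centimeters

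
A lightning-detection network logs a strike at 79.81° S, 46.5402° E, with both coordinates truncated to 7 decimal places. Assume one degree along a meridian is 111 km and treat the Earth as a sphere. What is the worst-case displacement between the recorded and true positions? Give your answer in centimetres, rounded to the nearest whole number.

1 centimetres

Truncating at 7 decimal places can drop up to a full unit in the last place, so each coordinate may be off by as much as 1e-07°.
North–south component: 1e-07° × 111000 = 0.0111 m.
E–W at 79.81°: 1e-07° × 111000 × cos 79.81° = 1e-07 × 111000 × 0.1769 ≈ 0.00196373 m.
Combining orthogonally: (0.0111² + 0.00196373²)^½ ≈ 0.0112724 m.
That is 0.0112724 m = 1.1272 cm.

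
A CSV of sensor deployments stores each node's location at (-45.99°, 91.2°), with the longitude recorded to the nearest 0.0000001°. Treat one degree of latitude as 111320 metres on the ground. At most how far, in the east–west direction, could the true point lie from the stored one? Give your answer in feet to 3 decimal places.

Rounding to 7 decimal places leaves the longitude within ±5e-08° of the true value.
Parallels shrink by cos φ, so at 45.99° a degree of longitude is 111320 × 0.6948 ≈ 77343.3 m.
East–west error: 5e-08° × 77343.3 m/° ≈ 0.00386717 m.
In feet: 0.00386717 m ÷ 0.3048 ≈ 0.012688 ft.

0.013 feet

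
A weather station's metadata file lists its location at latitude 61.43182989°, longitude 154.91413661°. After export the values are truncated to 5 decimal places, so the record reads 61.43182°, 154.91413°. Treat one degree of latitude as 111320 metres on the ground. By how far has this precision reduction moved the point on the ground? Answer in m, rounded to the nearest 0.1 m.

1.2 m

The latitude changed by +0.00000989° and the longitude by +0.00000661°.
North–south shift: 0.00000989 × 111320 = 1.10095 m.
E–W at 61.4318°: 0.00000661° × 111320 × cos 61.4318° = 0.00000661 × 111320 × 0.4782 ≈ 0.351875 m.
Distance: √(1.10095² + 0.351875²) ≈ 1.15582 m.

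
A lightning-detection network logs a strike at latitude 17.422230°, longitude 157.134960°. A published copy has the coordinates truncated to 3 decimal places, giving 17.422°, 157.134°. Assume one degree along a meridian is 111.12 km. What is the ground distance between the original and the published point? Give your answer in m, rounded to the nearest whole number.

Δlat = 17.422230 − 17.422 = +0.000230°; Δlon = 157.134960 − 157.134 = +0.000960°.
N–S: 0.000230° × 111120 m/° = 25.5576 m.
East–west at this latitude: 0.000960° × 111120 × cos 17.422° ≈ 0.000960 × 106022 = 101.782 m.
Combined displacement = (25.5576² + 101.782²)^½ ≈ 104.941 m.

105 m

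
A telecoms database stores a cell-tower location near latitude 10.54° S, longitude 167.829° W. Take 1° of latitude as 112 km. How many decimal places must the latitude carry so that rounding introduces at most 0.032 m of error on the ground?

7 decimal places

One degree of latitude covers 112000 m.
Rounding to N decimal places gives at most 0.5 × 10⁻ᴺ degrees of error, i.e. 0.5 × 10⁻ᴺ × 112000 m.
Need 0.5 × 112000 × 10⁻ᴺ ≤ 0.032 → 10⁻ᴺ ≤ 5.714e-07, so N ≥ 6.24.
At 6 places the error can reach 0.056 m, but 7 places keeps it to 0.0056 m.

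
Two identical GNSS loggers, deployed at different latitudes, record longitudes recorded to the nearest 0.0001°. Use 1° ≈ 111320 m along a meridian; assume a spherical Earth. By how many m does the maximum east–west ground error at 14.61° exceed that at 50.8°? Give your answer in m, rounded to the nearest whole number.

Rounding to 4 decimal places leaves the longitude within ±5e-05° of the true value.
Error at 14.61° = 5e-05° × 111320 × cos 14.61° ≈ 5.566 × 0.9677 = 5.386 m.
Error at 50.8° = 5e-05° × 111320 × cos 50.8° ≈ 5.566 × 0.6320 = 3.5179 m.
So the lower-latitude error exceeds the higher by 5.386 − 3.5179 = 1.8681 m.

2 m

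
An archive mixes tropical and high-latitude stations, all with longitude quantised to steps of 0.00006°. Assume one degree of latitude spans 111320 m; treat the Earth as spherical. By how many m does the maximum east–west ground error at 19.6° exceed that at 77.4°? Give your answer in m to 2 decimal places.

With a 0.00006° grid the true value lies within half a step, ±0.00006°/2 = ±3e-05°, of the stored one.
Error at 19.6° = 3e-05° × 111320 × cos 19.6° ≈ 3.3396 × 0.9421 = 3.1461 m.
Error at 77.4° = 3e-05° × 111320 × cos 77.4° ≈ 3.3396 × 0.2181 = 0.72851 m.
Difference: 3.1461 − 0.72851 = 2.4176 m.

2.42 m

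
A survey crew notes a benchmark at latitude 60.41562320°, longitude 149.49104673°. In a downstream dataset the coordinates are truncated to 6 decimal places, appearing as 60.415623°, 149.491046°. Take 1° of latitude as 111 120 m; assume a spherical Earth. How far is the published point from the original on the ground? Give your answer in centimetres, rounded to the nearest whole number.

5 centimetres

The latitude changed by +0.00000020° and the longitude by +0.00000073°.
North–south shift: 0.00000020 × 111120 = 0.022224 m.
E–W at 60.4156°: 0.00000073° × 111120 × cos 60.4156° = 0.00000073 × 111120 × 0.4937 ≈ 0.0400481 m.
Distance: √(0.022224² + 0.0400481²) ≈ 0.0458013 m.
That is 0.0458013 m = 4.5801 cm.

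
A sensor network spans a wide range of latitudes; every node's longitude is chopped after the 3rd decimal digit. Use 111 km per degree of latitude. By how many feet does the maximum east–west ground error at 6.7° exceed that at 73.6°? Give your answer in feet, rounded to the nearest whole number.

259 feet

Truncating at 3 decimal places can drop up to a full unit in the last place, so the longitude may be off by as much as 0.001°.
At 6.7°: 0.001° × 111000 × cos 6.7° = 0.001 × 111000 × 0.9932 ≈ 110.24 m.
At 73.6°: 0.001° × 111000 × cos 73.6° = 0.001 × 111000 × 0.2823 ≈ 31.34 m.
Difference: 110.24 − 31.34 = 78.902 m.
In feet: 78.902 m ÷ 0.3048 ≈ 258.86 ft.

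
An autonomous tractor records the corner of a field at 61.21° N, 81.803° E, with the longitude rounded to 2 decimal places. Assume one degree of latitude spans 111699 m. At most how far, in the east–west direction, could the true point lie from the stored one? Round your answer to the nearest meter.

269 meters

Rounding to 2 decimal places leaves the longitude within ±0.005° of the true value.
At latitude 61.21° a degree of longitude spans 111699 m × cos 61.21° = 111699 × 0.4816 ≈ 53794.3 m.
Maximum E–W displacement: 0.005 × 53794.3 = 268.972 m.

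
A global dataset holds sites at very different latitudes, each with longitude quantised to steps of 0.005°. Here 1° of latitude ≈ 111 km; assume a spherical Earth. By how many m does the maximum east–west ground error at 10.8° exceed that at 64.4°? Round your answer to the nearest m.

With a 0.005° grid the true value lies within half a step, ±0.005°/2 = ±0.0025°, of the stored one.
Error at 10.8° = 0.0025° × 111000 × cos 10.8° ≈ 277.5 × 0.9823 = 272.58 m.
At 64.4°: 0.0025° × 111000 × cos 64.4° = 0.0025 × 111000 × 0.4321 ≈ 119.9 m.
Difference: 272.58 − 119.9 = 152.68 m.

153 m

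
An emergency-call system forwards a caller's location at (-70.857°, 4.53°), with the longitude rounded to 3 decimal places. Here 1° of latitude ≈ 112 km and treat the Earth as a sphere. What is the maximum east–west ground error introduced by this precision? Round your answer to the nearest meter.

18 meters

Rounding to 3 decimal places leaves the longitude within ±0.0005° of the true value.
At latitude 70.857° a degree of longitude spans 112000 m × cos 70.857° = 112000 × 0.3279 ≈ 36727.8 m.
So at most 0.0005° × 36727.8 ≈ 18.3639 m east–west.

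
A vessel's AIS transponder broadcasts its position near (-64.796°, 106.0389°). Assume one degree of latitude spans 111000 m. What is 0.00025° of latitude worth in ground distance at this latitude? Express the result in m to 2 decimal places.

0.00025° × 111000 m/° = 27.75 m.

27.75 m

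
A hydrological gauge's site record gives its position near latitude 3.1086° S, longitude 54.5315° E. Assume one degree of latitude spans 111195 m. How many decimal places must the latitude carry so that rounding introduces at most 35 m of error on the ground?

One degree of latitude covers 111195 m.
With N decimal places the half-ulp bound is 0.5·10⁻ᴺ°, or 0.5·10⁻ᴺ × 111195 m on the ground.
Setting 55597.5 × 10⁻ᴺ ≤ 35 gives 10ᴺ ≥ 1588, i.e. N ≥ 3.20.
So 4 decimal places suffice (5.56 m); 3 would allow up to 55.6 m.

4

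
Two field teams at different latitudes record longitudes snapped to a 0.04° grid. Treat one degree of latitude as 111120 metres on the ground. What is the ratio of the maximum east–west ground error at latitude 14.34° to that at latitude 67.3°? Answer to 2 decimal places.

2.51

With a 0.04° grid the true value lies within half a step, ±0.04°/2 = ±0.02°, of the stored one.
Error at 14.34° = 0.02° × 111120 × cos 14.34° ≈ 2222.4 × 0.9688 = 2153.2 m.
At 67.3°: 0.02° × 111120 × cos 67.3° = 0.02 × 111120 × 0.3859 ≈ 857.64 m.
Ratio: 2153.2 / 857.64 = cos 14.34° / cos 67.3° ≈ 2.5106.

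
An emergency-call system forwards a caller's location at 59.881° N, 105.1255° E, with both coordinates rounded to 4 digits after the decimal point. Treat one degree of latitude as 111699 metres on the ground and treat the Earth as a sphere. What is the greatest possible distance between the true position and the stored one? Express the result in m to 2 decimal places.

Rounding to 4 decimal places leaves each coordinate within ±5e-05° of the true value.
Latitude error → 5e-05 × 111699 = 5.58495 m along the meridian.
Longitude error → 5e-05 × 111699 × cos 59.881° = 5e-05 × 111699 × 0.5018 ≈ 2.80251 m.
The two errors are perpendicular, so the maximum displacement is √(5.58495² + 2.80251²) ≈ 6.24866 m.

6.25 m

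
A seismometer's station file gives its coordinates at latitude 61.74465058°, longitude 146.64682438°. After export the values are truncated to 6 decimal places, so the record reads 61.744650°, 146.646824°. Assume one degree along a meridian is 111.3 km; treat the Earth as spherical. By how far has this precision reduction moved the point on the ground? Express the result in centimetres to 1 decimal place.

The latitude changed by +0.00000058° and the longitude by +0.00000038°.
N–S: 0.00000058° × 111300 m/° = 0.064554 m.
E–W at 61.7447°: 0.00000038° × 111300 × cos 61.7447° = 0.00000038 × 111300 × 0.4734 ≈ 0.0200221 m.
Hypotenuse of the two orthogonal shifts: √(0.064554² + 0.0200221²) = 0.0675877 m.
That is 0.0675877 m = 6.7588 cm.

6.8 centimetres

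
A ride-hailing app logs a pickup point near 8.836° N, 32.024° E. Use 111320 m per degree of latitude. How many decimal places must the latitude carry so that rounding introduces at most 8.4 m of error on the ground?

4

One degree of latitude covers 111320 m.
Rounding to N decimal places gives at most 0.5 × 10⁻ᴺ degrees of error, i.e. 0.5 × 10⁻ᴺ × 111320 m.
Need 0.5 × 111320 × 10⁻ᴺ ≤ 8.4 → 10⁻ᴺ ≤ 1.509e-04, so N ≥ 3.82.
So 4 decimal places suffice (5.57 m); 3 would allow up to 55.7 m.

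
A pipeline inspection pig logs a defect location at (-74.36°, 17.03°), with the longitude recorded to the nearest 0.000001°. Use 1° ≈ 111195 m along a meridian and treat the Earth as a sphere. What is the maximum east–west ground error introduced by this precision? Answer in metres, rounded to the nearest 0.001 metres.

0.015 metres

Rounding to 6 decimal places leaves the longitude within ±5e-07° of the true value.
One degree of longitude at 74.36° is 111195 × cos 74.36° ≈ 111195 × 0.2696 = 29977.3 m.
So at most 5e-07° × 29977.3 ≈ 0.0149887 m east–west.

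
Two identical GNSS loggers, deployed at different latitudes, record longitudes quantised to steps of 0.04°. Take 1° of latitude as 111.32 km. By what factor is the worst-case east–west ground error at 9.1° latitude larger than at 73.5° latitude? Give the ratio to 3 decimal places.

3.477

With a 0.04° grid the true value lies within half a step, ±0.04°/2 = ±0.02°, of the stored one.
At 9.1°: 0.02° × 111320 × cos 9.1° = 0.02 × 111320 × 0.9874 ≈ 2198.4 m.
At 73.5°: 0.02° × 111320 × cos 73.5° = 0.02 × 111320 × 0.2840 ≈ 632.33 m.
The ratio reduces to cos 9.1° / cos 73.5° = 0.9874/0.2840 ≈ 3.4766.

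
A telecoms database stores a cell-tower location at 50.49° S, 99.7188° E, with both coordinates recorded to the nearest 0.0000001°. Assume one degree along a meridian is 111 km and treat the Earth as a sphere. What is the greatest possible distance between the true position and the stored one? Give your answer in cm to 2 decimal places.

Rounding to 7 decimal places leaves each coordinate within ±5e-08° of the true value.
North–south component: 5e-08° × 111000 = 0.00555 m.
E–W at 50.49°: 5e-08° × 111000 × cos 50.49° = 5e-08 × 111000 × 0.6362 ≈ 0.00353098 m.
Worst case both components are at the extreme and orthogonal: √(0.00555² + 0.00353098²) ≈ 0.00657802 m.
That is 0.00657802 m = 0.6578 cm.

0.66 cm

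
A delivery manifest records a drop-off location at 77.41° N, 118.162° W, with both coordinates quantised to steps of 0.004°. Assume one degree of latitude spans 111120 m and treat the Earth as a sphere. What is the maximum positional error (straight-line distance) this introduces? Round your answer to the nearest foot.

746 feet

With a 0.004° grid the true value lies within half a step, ±0.004°/2 = ±0.002°, of the stored one.
N–S: 0.002° × 111120 m/° = 222.24 m.
East–west component at 77.41°: 0.002° × 111120 × cos 77.41° ≈ 0.002 × 24221.1 ≈ 48.4423 m.
Worst case both components are at the extreme and orthogonal: √(222.24² + 48.4423²) ≈ 227.458 m.
In feet: 227.458 m ÷ 0.3048 ≈ 746.25 ft.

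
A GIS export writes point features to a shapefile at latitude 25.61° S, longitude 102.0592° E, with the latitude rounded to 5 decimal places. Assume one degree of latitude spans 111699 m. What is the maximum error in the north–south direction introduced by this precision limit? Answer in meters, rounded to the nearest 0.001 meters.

Rounding to 5 decimal places leaves the latitude within ±5e-06° of the true value.
North–south distance: 5e-06° × 111699 m/° = 0.558495 m.

0.558 meters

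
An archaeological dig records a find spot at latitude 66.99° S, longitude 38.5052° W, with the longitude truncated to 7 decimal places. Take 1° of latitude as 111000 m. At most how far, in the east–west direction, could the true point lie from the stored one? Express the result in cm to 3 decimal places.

Truncating at 7 decimal places can drop up to a full unit in the last place, so the longitude may be off by as much as 1e-07°.
Parallels shrink by cos φ, so at 66.99° a degree of longitude is 111000 × 0.3909 ≈ 43389 m.
So at most 1e-07° × 43389 ≈ 0.0043389 m east–west.
That is 0.0043389 m = 0.43389 cm.

0.434 cm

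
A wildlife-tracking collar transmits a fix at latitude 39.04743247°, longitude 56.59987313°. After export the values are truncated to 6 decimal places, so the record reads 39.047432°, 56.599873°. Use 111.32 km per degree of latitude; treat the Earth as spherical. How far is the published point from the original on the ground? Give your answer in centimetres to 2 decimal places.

5.35 centimetres

The latitude changed by +0.00000047° and the longitude by +0.00000013°.
North–south shift: 0.00000047 × 111320 = 0.0523204 m.
East–west at this latitude: 0.00000013° × 111320 × cos 39.0474° ≈ 0.00000013 × 86453.9 = 0.011239 m.
Combined displacement = (0.0523204² + 0.011239²)^½ ≈ 0.0535139 m.
That is 0.0535139 m = 5.3514 cm.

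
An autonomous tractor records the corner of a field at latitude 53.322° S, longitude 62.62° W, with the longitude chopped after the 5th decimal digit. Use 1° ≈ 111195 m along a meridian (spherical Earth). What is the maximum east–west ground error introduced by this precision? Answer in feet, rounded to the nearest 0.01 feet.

Truncating at 5 decimal places can drop up to a full unit in the last place, so the longitude may be off by as much as 1e-05°.
At latitude 53.322° a degree of longitude spans 111195 m × cos 53.322° = 111195 × 0.5973 ≈ 66418.7 m.
So at most 1e-05° × 66418.7 ≈ 0.664187 m east–west.
Converting: 0.664187 m × 3.2808 ft/m ≈ 2.1791 ft.

2.18 feet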